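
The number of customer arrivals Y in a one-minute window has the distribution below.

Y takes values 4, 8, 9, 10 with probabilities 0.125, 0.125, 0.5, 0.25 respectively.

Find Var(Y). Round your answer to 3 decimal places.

3.250

E[Y] = (4)(0.125) + (8)(0.125) + (9)(0.5) + (10)(0.25) = 8.5
E[Y²] = (4)²(0.125) + (8)²(0.125) + (9)²(0.5) + (10)²(0.25) = 75.5
Var(Y) = E[Y²] − (E[Y])² = 75.5 − (8.5)² = 3.25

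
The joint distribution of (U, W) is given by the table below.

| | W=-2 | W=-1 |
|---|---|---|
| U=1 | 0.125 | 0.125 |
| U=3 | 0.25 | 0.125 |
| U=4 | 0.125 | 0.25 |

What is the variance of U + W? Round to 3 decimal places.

1.734

E[U] = 2.875,  E[W] = -1.5,  E[UW] = -4.25
Var(U) = 9.625 − (2.875)² = 1.359375;  Var(W) = 2.5 − (-1.5)² = 0.25
Cov(U,W) = -4.25 − (2.875)(-1.5) = 0.0625
Var(U + W) = (1)²·1.359375 + (1)²·0.25 + 2·(1)·(1)·0.0625 = 1.734375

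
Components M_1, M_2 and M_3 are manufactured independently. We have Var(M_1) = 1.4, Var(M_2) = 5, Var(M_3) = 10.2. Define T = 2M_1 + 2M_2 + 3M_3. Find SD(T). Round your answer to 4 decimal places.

By independence, Var(T) = (2)²Var(M_1) + (2)²Var(M_2) + (3)²Var(M_3)
= (2)²·1.4 + (2)²·5 + (3)²·10.2 = 117.4
SD(T) = √117.4 ≈ 10.8351

10.8351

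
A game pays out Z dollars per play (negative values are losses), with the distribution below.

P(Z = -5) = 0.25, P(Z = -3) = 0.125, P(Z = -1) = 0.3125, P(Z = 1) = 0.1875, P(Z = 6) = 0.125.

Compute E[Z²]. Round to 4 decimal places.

12.3750

E[Z²] = (-5)²(0.25) + (-3)²(0.125) + (-1)²(0.3125) + (1)²(0.1875) + (6)²(0.125) = 12.375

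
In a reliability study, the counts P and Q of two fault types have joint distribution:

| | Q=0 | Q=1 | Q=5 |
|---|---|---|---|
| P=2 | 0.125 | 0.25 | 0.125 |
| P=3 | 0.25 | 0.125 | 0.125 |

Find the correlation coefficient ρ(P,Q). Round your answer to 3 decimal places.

E[P] = 2.5,  E[Q] = 1.625
E[PQ] = 4
Cov(P,Q) = E[PQ] − E[P]E[Q] = 4 − (2.5)(1.625) = -0.0625
V(P) = 0.25,  V(Q) = 3.984375
ρ = -0.0625 / √(0.25·3.984375) ≈ -0.063

-0.063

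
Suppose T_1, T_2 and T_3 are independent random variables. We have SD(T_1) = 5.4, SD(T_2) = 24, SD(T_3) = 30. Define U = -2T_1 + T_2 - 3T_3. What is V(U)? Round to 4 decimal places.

8792.6400

V(T_1) = 29.16, V(T_2) = 576, V(T_3) = 900
By independence, V(U) = (-2)²V(T_1) + (1)²V(T_2) + (-3)²V(T_3)
= (-2)²·29.16 + (1)²·576 + (-3)²·900 = 8792.64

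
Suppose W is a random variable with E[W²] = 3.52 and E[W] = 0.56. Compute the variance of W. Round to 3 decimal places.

Var(W) = 3.52 − (0.56)² = 3.2064

3.206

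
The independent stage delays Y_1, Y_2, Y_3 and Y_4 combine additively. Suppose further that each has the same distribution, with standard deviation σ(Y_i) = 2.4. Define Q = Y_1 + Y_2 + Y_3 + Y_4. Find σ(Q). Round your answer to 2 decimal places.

4.80

V(Y_i) = (2.4)² = 5.76
By independence, V(Q) = (1)²V(Y_1) + (1)²V(Y_2) + (1)²V(Y_3) + (1)²V(Y_4)
= (1)²·5.76 + (1)²·5.76 + (1)²·5.76 + (1)²·5.76 = 23.04
σ(Q) = √23.04 ≈ 4.80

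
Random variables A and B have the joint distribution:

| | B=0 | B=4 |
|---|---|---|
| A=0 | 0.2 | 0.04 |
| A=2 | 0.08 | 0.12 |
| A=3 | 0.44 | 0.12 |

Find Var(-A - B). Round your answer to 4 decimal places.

E[A] = 2.08,  E[B] = 1.12,  E[AB] = 2.4
Var(A) = 5.84 − (2.08)² = 1.5136;  Var(B) = 4.48 − (1.12)² = 3.2256
Cov(A,B) = 2.4 − (2.08)(1.12) = 0.0704
Var(-A - B) = (-1)²·1.5136 + (-1)²·3.2256 + 2·(-1)·(-1)·0.0704 = 4.88

4.8800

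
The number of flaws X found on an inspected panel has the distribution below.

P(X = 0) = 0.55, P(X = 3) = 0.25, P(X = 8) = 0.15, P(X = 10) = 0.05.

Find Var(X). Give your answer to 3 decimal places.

10.848

E[X] = (0)(0.55) + (3)(0.25) + (8)(0.15) + (10)(0.05) = 2.45
E[X²] = (0)²(0.55) + (3)²(0.25) + (8)²(0.15) + (10)²(0.05) = 16.85
Var(X) = E[X²] − (E[X])² = 16.85 − (2.45)² = 10.8475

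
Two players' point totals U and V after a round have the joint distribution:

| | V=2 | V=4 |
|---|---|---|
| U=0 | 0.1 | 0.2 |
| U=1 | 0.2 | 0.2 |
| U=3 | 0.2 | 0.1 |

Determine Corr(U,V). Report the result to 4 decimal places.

E[U] = 1.3,  E[V] = 3
E[UV] = 3.6
cov(U,V) = E[UV] − E[U]E[V] = 3.6 − (1.3)(3) = -0.3
var(U) = 1.41,  var(V) = 1
ρ = -0.3 / √(1.41·1) ≈ -0.2526

-0.2526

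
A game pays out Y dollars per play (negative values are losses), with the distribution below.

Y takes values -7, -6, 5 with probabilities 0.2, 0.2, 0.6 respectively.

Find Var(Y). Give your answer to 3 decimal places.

31.840

E[Y] = (-7)(0.2) + (-6)(0.2) + (5)(0.6) = 0.4
E[Y²] = (-7)²(0.2) + (-6)²(0.2) + (5)²(0.6) = 32
Var(Y) = E[Y²] − (E[Y])² = 32 − (0.4)² = 31.84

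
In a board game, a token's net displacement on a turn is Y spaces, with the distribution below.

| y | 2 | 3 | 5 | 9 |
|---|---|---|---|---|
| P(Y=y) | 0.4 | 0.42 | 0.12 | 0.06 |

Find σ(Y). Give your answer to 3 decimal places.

E[Y] = (2)(0.4) + (3)(0.42) + (5)(0.12) + (9)(0.06) = 3.2
E[Y²] = (2)²(0.4) + (3)²(0.42) + (5)²(0.12) + (9)²(0.06) = 13.24
Var(Y) = E[Y²] − (E[Y])² = 13.24 − (3.2)² = 3
σ(Y) = √3 ≈ 1.732

1.732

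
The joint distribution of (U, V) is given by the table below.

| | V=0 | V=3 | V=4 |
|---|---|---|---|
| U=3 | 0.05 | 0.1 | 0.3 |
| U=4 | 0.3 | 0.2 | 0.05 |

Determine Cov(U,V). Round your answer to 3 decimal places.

E[U] = 3.55,  E[V] = 2.3
E[UV] = 7.7
Cov(U,V) = E[UV] − E[U]E[V] = 7.7 − (3.55)(2.3) = -0.465

-0.465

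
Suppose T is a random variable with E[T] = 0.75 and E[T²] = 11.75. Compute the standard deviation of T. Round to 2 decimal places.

3.34

V(T) = 11.75 − (0.75)² = 11.1875
SD(T) = √11.1875 ≈ 3.34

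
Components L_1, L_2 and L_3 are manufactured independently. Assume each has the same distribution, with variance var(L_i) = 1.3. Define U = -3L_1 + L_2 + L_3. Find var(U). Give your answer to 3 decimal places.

14.300

By independence, var(U) = (-3)²var(L_1) + (1)²var(L_2) + (1)²var(L_3)
= (-3)²·1.3 + (1)²·1.3 + (1)²·1.3 = 14.3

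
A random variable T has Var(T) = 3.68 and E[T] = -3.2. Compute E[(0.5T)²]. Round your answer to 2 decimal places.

3.48

E[0.5T] = 0.5·-3.2 = -1.6
Var(0.5T) = (0.5)²·3.68 = 0.92
E[(0.5T)²] = Var((0.5T)) + (E[(0.5T)])² = 0.92 + (-1.6)² = 3.48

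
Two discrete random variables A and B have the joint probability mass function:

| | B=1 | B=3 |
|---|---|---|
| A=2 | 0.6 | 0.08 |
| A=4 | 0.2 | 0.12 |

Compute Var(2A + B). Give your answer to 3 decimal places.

5.018

E[A] = 2.64,  E[B] = 1.4,  E[AB] = 3.92
Var(A) = 7.84 − (2.64)² = 0.8704;  Var(B) = 2.6 − (1.4)² = 0.64
cov(A,B) = 3.92 − (2.64)(1.4) = 0.224
Var(2A + B) = (2)²·0.8704 + (1)²·0.64 + 2·(2)·(1)·0.224 = 5.0176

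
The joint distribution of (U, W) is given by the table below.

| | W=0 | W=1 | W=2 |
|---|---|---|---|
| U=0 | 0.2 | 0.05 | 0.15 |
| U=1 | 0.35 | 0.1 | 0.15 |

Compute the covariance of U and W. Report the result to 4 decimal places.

E[U] = 0.6,  E[W] = 0.75
E[UW] = 0.4
Cov(U,W) = E[UW] − E[U]E[W] = 0.4 − (0.6)(0.75) = -0.05

-0.0500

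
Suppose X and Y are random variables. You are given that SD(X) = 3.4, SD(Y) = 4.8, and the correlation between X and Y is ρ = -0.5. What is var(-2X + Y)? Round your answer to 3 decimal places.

var(X) = (3.4)² = 11.56;  var(Y) = (4.8)² = 23.04
cov(X,Y) = ρ·SD(X)·SD(Y) = -0.5·3.4·4.8 = -8.16
var(-2X + Y) = (-2)²·var(X) + (1)²·var(Y) + 2·(-2)·(1)·cov(X,Y)
= 4·11.56 + 1·23.04 + -4·-8.16 = 101.92

101.920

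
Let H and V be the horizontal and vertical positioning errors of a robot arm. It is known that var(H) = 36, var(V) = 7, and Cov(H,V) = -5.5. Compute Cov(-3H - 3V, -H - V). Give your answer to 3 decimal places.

96.000

Cov(-3H - 3V, -H - V) = (-3)(-1)var(H) + (-3)(-1)var(V) + [(-3)(-1) + (-3)(-1)]Cov(H,V)
= 3·36 + 3·7 + 6·-5.5 = 96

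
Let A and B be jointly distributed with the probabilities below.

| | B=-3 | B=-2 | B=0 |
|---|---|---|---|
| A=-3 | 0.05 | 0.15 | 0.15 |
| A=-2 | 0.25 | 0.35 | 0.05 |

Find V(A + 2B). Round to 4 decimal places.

3.7275

E[A] = -2.35,  E[B] = -1.9,  E[AB] = 4.25
V(A) = 5.75 − (-2.35)² = 0.2275;  V(B) = 4.7 − (-1.9)² = 1.09
Cov(A,B) = 4.25 − (-2.35)(-1.9) = -0.215
V(A + 2B) = (1)²·0.2275 + (2)²·1.09 + 2·(1)·(2)·-0.215 = 3.7275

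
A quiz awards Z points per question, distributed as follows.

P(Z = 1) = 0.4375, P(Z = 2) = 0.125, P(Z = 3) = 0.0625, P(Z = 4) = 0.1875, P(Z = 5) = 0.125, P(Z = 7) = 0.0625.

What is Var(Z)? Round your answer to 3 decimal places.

3.465

E[Z] = (1)(0.4375) + (2)(0.125) + (3)(0.0625) + (4)(0.1875) + (5)(0.125) + (7)(0.0625) = 2.6875
E[Z²] = (1)²(0.4375) + (2)²(0.125) + (3)²(0.0625) + (4)²(0.1875) + (5)²(0.125) + (7)²(0.0625) = 10.6875
Var(Z) = E[Z²] − (E[Z])² = 10.6875 − (2.6875)² = 3.46484375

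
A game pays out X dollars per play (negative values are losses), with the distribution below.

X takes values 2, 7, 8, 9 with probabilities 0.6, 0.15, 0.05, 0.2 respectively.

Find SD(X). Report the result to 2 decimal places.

3.06

E[X] = (2)(0.6) + (7)(0.15) + (8)(0.05) + (9)(0.2) = 4.45
E[X²] = (2)²(0.6) + (7)²(0.15) + (8)²(0.05) + (9)²(0.2) = 29.15
V(X) = E[X²] − (E[X])² = 29.15 − (4.45)² = 9.3475
SD(X) = √9.3475 ≈ 3.06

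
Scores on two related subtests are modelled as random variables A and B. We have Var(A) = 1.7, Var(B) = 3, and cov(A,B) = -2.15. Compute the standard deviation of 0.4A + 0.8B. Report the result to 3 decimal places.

Var(0.4A + 0.8B) = (0.4)²·Var(A) + (0.8)²·Var(B) + 2·(0.4)·(0.8)·cov(A,B)
= 0.16·1.7 + 0.64·3 + 0.64·-2.15 = 0.816
SD(0.4A + 0.8B) = √0.816 ≈ 0.903

0.903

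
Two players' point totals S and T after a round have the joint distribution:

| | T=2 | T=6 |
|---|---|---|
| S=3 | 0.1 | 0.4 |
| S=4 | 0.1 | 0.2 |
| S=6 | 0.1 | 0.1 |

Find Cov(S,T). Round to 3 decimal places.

-0.520

E[S] = 3.9,  E[T] = 4.8
E[ST] = 18.2
Cov(S,T) = E[ST] − E[S]E[T] = 18.2 − (3.9)(4.8) = -0.52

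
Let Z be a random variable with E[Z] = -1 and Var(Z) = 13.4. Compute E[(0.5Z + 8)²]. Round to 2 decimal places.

E[0.5Z + 8] = 0.5·-1 + 8 = 7.5
Var(0.5Z + 8) = (0.5)²·13.4 = 3.35
E[(0.5Z + 8)²] = Var((0.5Z + 8)) + (E[(0.5Z + 8)])² = 3.35 + (7.5)² = 59.6

59.60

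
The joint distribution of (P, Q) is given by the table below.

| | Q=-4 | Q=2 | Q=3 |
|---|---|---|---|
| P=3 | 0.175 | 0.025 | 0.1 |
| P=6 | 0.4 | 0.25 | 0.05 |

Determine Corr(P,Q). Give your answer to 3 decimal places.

E[P] = 5.1,  E[Q] = -1.3
E[PQ] = -6.75
cov(P,Q) = E[PQ] − E[P]E[Q] = -6.75 − (5.1)(-1.3) = -0.12
Var(P) = 1.89,  Var(Q) = 9.96
ρ = -0.12 / √(1.89·9.96) ≈ -0.028

-0.028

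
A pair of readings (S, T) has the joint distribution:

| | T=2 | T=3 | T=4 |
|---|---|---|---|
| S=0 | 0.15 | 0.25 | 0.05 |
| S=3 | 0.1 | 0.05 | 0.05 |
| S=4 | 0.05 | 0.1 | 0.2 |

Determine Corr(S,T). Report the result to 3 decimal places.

E[S] = 2,  E[T] = 3
E[ST] = 6.45
cov(S,T) = E[ST] − E[S]E[T] = 6.45 − (2)(3) = 0.45
Var(S) = 3.4,  Var(T) = 0.6
ρ = 0.45 / √(3.4·0.6) ≈ 0.315

0.315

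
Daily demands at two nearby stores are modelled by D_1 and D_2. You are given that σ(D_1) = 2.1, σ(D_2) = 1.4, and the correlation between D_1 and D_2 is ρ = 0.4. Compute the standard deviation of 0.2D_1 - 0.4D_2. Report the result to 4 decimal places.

Var(D_1) = (2.1)² = 4.41;  Var(D_2) = (1.4)² = 1.96
Cov(D_1,D_2) = ρ·σ(D_1)·σ(D_2) = 0.4·2.1·1.4 = 1.176
Var(0.2D_1 - 0.4D_2) = (0.2)²·Var(D_1) + (-0.4)²·Var(D_2) + 2·(0.2)·(-0.4)·Cov(D_1,D_2)
= 0.04·4.41 + 0.16·1.96 + -0.16·1.176 = 0.30184
σ(0.2D_1 - 0.4D_2) = √0.30184 ≈ 0.5494

0.5494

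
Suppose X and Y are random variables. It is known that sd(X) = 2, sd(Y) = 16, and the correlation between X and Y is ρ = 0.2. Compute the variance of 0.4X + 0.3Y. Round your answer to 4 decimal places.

25.2160

Var(X) = (2)² = 4;  Var(Y) = (16)² = 256
Cov(X,Y) = ρ·sd(X)·sd(Y) = 0.2·2·16 = 6.4
Var(0.4X + 0.3Y) = (0.4)²·Var(X) + (0.3)²·Var(Y) + 2·(0.4)·(0.3)·Cov(X,Y)
= 0.16·4 + 0.09·256 + 0.24·6.4 = 25.216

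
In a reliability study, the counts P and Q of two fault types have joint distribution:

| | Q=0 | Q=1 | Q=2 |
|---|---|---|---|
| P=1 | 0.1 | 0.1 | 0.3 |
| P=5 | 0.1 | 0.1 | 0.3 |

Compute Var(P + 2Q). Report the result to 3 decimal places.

6.560

E[P] = 3,  E[Q] = 1.4,  E[PQ] = 4.2
Var(P) = 13 − (3)² = 4;  Var(Q) = 2.6 − (1.4)² = 0.64
Cov(P,Q) = 4.2 − (3)(1.4) = 0
Var(P + 2Q) = (1)²·4 + (2)²·0.64 + 2·(1)·(2)·0 = 6.56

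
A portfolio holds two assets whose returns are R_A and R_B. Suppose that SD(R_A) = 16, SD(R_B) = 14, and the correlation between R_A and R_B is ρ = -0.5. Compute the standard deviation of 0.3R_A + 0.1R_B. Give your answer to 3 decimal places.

4.276

V(R_A) = (16)² = 256;  V(R_B) = (14)² = 196
Cov(R_A,R_B) = ρ·SD(R_A)·SD(R_B) = -0.5·16·14 = -112
V(0.3R_A + 0.1R_B) = (0.3)²·V(R_A) + (0.1)²·V(R_B) + 2·(0.3)·(0.1)·Cov(R_A,R_B)
= 0.09·256 + 0.01·196 + 0.06·-112 = 18.28
SD(0.3R_A + 0.1R_B) = √18.28 ≈ 4.276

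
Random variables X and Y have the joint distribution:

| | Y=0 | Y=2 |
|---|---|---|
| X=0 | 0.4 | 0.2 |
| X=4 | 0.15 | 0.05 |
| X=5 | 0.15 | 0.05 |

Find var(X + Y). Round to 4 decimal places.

E[X] = 1.8,  E[Y] = 0.6,  E[XY] = 0.9
var(X) = 8.2 − (1.8)² = 4.96;  var(Y) = 1.2 − (0.6)² = 0.84
Cov(X,Y) = 0.9 − (1.8)(0.6) = -0.18
var(X + Y) = (1)²·4.96 + (1)²·0.84 + 2·(1)·(1)·-0.18 = 5.44

5.4400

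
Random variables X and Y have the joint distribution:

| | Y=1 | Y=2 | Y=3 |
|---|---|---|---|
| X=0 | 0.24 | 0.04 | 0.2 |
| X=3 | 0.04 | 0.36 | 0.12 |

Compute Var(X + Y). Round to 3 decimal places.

3.200

E[X] = 1.56,  E[Y] = 2.04,  E[XY] = 3.36
Var(X) = 4.68 − (1.56)² = 2.2464;  Var(Y) = 4.76 − (2.04)² = 0.5984
Cov(X,Y) = 3.36 − (1.56)(2.04) = 0.1776
Var(X + Y) = (1)²·2.2464 + (1)²·0.5984 + 2·(1)·(1)·0.1776 = 3.2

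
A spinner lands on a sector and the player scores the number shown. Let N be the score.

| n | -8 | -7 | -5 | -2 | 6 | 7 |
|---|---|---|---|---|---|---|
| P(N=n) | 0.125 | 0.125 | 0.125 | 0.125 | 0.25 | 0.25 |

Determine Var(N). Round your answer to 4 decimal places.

38.7500

E[N] = (-8)(0.125) + (-7)(0.125) + (-5)(0.125) + (-2)(0.125) + (6)(0.25) + (7)(0.25) = 0.5
E[N²] = (-8)²(0.125) + (-7)²(0.125) + (-5)²(0.125) + (-2)²(0.125) + (6)²(0.25) + (7)²(0.25) = 39
Var(N) = E[N²] − (E[N])² = 39 − (0.5)² = 38.75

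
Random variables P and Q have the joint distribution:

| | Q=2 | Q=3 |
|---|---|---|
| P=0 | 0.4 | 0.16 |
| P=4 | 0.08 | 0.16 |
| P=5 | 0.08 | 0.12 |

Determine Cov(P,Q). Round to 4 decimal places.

E[P] = 1.96,  E[Q] = 2.44
E[PQ] = 5.16
Cov(P,Q) = E[PQ] − E[P]E[Q] = 5.16 − (1.96)(2.44) = 0.3776

0.3776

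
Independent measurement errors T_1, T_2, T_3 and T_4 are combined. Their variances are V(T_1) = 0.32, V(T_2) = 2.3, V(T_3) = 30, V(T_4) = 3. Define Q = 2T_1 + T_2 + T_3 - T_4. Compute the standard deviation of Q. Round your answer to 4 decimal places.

By independence, V(Q) = (2)²V(T_1) + (1)²V(T_2) + (1)²V(T_3) + (-1)²V(T_4)
= (2)²·0.32 + (1)²·2.3 + (1)²·30 + (-1)²·3 = 36.58
σ(Q) = √36.58 ≈ 6.0481

6.0481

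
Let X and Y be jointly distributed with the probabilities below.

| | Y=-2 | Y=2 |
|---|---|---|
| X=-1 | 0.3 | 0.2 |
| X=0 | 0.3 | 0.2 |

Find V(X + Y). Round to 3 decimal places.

E[X] = -0.5,  E[Y] = -0.4,  E[XY] = 0.2
V(X) = 0.5 − (-0.5)² = 0.25;  V(Y) = 4 − (-0.4)² = 3.84
Cov(X,Y) = 0.2 − (-0.5)(-0.4) = 0
V(X + Y) = (1)²·0.25 + (1)²·3.84 + 2·(1)·(1)·0 = 4.09

4.090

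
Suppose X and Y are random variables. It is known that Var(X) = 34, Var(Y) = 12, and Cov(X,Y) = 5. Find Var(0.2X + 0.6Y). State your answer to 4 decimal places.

Var(0.2X + 0.6Y) = (0.2)²·Var(X) + (0.6)²·Var(Y) + 2·(0.2)·(0.6)·Cov(X,Y)
= 0.04·34 + 0.36·12 + 0.24·5 = 6.88

6.8800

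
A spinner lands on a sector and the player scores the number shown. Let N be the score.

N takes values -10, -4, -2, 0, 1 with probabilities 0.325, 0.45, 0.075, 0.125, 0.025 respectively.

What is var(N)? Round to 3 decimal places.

13.244

E[N] = (-10)(0.325) + (-4)(0.45) + (-2)(0.075) + (0)(0.125) + (1)(0.025) = -5.175
E[N²] = (-10)²(0.325) + (-4)²(0.45) + (-2)²(0.075) + (0)²(0.125) + (1)²(0.025) = 40.025
var(N) = E[N²] − (E[N])² = 40.025 − (-5.175)² = 13.244375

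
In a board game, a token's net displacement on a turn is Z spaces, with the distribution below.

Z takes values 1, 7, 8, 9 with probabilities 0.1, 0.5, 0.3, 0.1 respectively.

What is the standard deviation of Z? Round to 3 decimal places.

E[Z] = (1)(0.1) + (7)(0.5) + (8)(0.3) + (9)(0.1) = 6.9
E[Z²] = (1)²(0.1) + (7)²(0.5) + (8)²(0.3) + (9)²(0.1) = 51.9
V(Z) = E[Z²] − (E[Z])² = 51.9 − (6.9)² = 4.29
SD(Z) = √4.29 ≈ 2.071

2.071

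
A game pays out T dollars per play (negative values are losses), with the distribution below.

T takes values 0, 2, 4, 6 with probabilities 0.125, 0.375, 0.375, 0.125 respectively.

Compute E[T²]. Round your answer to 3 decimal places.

E[T²] = (0)²(0.125) + (2)²(0.375) + (4)²(0.375) + (6)²(0.125) = 12

12.000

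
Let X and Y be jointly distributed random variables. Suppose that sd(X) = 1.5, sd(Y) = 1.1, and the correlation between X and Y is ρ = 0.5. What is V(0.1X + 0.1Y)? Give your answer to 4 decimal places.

V(X) = (1.5)² = 2.25;  V(Y) = (1.1)² = 1.21
Cov(X,Y) = ρ·sd(X)·sd(Y) = 0.5·1.5·1.1 = 0.825
V(0.1X + 0.1Y) = (0.1)²·V(X) + (0.1)²·V(Y) + 2·(0.1)·(0.1)·Cov(X,Y)
= 0.01·2.25 + 0.01·1.21 + 0.02·0.825 = 0.0511

0.0511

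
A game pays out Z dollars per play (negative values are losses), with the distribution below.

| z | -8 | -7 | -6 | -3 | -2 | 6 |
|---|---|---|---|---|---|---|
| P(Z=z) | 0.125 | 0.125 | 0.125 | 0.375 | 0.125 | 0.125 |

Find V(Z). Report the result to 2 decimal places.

E[Z] = (-8)(0.125) + (-7)(0.125) + (-6)(0.125) + (-3)(0.375) + (-2)(0.125) + (6)(0.125) = -3.25
E[Z²] = (-8)²(0.125) + (-7)²(0.125) + (-6)²(0.125) + (-3)²(0.375) + (-2)²(0.125) + (6)²(0.125) = 27
V(Z) = E[Z²] − (E[Z])² = 27 − (-3.25)² = 16.4375

16.44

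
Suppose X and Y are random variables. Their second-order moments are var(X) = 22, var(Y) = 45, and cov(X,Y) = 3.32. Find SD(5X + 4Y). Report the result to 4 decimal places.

37.4540

var(5X + 4Y) = (5)²·var(X) + (4)²·var(Y) + 2·(5)·(4)·cov(X,Y)
= 25·22 + 16·45 + 40·3.32 = 1402.8
SD(5X + 4Y) = √1402.8 ≈ 37.4540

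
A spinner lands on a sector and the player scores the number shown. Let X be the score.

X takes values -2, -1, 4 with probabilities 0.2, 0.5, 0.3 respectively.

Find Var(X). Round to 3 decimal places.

6.010

E[X] = (-2)(0.2) + (-1)(0.5) + (4)(0.3) = 0.3
E[X²] = (-2)²(0.2) + (-1)²(0.5) + (4)²(0.3) = 6.1
Var(X) = E[X²] − (E[X])² = 6.1 − (0.3)² = 6.01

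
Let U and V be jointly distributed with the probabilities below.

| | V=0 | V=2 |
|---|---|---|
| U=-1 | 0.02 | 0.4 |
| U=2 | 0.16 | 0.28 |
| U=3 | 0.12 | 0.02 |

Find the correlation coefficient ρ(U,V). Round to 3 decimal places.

-0.529

E[U] = 0.88,  E[V] = 1.4
E[UV] = 0.44
Cov(U,V) = E[UV] − E[U]E[V] = 0.44 − (0.88)(1.4) = -0.792
var(U) = 2.6656,  var(V) = 0.84
ρ = -0.792 / √(2.6656·0.84) ≈ -0.529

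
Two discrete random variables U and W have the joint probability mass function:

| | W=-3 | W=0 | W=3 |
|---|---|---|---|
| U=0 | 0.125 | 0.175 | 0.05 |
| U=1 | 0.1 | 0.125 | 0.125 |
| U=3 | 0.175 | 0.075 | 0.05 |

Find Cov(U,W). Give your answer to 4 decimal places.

-0.3938

E[U] = 1.25,  E[W] = -0.525
E[UW] = -1.05
Cov(U,W) = E[UW] − E[U]E[W] = -1.05 − (1.25)(-0.525) = -0.39375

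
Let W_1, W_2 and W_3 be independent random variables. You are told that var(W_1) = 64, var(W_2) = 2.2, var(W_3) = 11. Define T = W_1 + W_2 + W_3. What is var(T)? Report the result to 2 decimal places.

77.20

By independence, var(T) = (1)²var(W_1) + (1)²var(W_2) + (1)²var(W_3)
= (1)²·64 + (1)²·2.2 + (1)²·11 = 77.2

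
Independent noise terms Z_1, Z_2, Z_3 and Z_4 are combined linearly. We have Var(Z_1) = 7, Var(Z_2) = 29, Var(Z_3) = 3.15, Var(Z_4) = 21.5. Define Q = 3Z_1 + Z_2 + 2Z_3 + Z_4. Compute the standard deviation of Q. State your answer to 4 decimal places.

By independence, Var(Q) = (3)²Var(Z_1) + (1)²Var(Z_2) + (2)²Var(Z_3) + (1)²Var(Z_4)
= (3)²·7 + (1)²·29 + (2)²·3.15 + (1)²·21.5 = 126.1
σ(Q) = √126.1 ≈ 11.2294

11.2294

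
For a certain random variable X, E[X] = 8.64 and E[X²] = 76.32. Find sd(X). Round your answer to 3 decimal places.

Var(X) = 76.32 − (8.64)² = 1.6704
sd(X) = √1.6704 ≈ 1.292

1.292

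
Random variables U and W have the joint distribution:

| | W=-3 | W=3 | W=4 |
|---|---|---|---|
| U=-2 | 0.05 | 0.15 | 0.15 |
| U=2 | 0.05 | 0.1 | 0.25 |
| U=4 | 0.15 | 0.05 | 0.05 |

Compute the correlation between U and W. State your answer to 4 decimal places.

E[U] = 1.1,  E[W] = 1.95
E[UW] = 0.1
cov(U,W) = E[UW] − E[U]E[W] = 0.1 − (1.1)(1.95) = -2.045
Var(U) = 5.79,  Var(W) = 8.3475
ρ = -2.045 / √(5.79·8.3475) ≈ -0.2942

-0.2942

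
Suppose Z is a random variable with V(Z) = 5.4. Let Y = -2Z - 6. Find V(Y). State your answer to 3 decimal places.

V(-2Z - 6) = (-2)²·V(Z) = 4·5.4 = 21.6

21.600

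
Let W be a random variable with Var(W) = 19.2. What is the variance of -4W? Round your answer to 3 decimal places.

Var(-4W) = (-4)²·Var(W) = 16·19.2 = 307.2

307.200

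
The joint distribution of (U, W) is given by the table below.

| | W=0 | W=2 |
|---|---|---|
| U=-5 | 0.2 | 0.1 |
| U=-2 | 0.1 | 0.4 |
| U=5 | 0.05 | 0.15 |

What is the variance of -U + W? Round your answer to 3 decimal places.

11.460

E[U] = -1.5,  E[W] = 1.3,  E[UW] = -1.1
var(U) = 14.5 − (-1.5)² = 12.25;  var(W) = 2.6 − (1.3)² = 0.91
Cov(U,W) = -1.1 − (-1.5)(1.3) = 0.85
var(-U + W) = (-1)²·12.25 + (1)²·0.91 + 2·(-1)·(1)·0.85 = 11.46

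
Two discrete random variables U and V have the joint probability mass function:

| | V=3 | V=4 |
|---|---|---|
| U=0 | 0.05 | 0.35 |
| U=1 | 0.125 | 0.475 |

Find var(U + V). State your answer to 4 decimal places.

E[U] = 0.6,  E[V] = 3.825,  E[UV] = 2.275
var(U) = 0.6 − (0.6)² = 0.24;  var(V) = 14.775 − (3.825)² = 0.144375
Cov(U,V) = 2.275 − (0.6)(3.825) = -0.02
var(U + V) = (1)²·0.24 + (1)²·0.144375 + 2·(1)·(1)·-0.02 = 0.344375

0.3444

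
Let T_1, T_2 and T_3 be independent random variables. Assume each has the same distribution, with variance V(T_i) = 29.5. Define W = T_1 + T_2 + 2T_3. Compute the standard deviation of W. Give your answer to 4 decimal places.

By independence, V(W) = (1)²V(T_1) + (1)²V(T_2) + (2)²V(T_3)
= (1)²·29.5 + (1)²·29.5 + (2)²·29.5 = 177
σ(W) = √177 ≈ 13.3041

13.3041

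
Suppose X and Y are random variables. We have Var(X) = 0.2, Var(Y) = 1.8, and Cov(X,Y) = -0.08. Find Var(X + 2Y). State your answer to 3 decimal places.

7.080

Var(X + 2Y) = (1)²·Var(X) + (2)²·Var(Y) + 2·(1)·(2)·Cov(X,Y)
= 1·0.2 + 4·1.8 + 4·-0.08 = 7.08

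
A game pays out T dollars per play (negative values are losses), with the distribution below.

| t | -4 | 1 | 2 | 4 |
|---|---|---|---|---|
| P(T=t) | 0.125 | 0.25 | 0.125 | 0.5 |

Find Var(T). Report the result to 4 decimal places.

6.7500

E[T] = (-4)(0.125) + (1)(0.25) + (2)(0.125) + (4)(0.5) = 2
E[T²] = (-4)²(0.125) + (1)²(0.25) + (2)²(0.125) + (4)²(0.5) = 10.75
Var(T) = E[T²] − (E[T])² = 10.75 − (2)² = 6.75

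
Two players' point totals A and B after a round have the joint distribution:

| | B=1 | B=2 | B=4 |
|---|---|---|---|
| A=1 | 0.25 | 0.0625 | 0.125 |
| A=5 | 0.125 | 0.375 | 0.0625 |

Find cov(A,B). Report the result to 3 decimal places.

0.000

E[A] = 3.25,  E[B] = 2
E[AB] = 6.5
cov(A,B) = E[AB] − E[A]E[B] = 6.5 − (3.25)(2) = 0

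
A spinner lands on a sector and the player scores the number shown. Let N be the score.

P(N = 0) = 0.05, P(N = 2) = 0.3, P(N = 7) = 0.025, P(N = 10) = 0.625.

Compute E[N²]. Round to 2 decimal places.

64.93

E[N²] = (0)²(0.05) + (2)²(0.3) + (7)²(0.025) + (10)²(0.625) = 64.925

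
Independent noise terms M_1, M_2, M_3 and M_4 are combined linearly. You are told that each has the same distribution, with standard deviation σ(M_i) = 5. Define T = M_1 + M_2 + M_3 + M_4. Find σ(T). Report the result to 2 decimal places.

V(M_i) = (5)² = 25
By independence, V(T) = (1)²V(M_1) + (1)²V(M_2) + (1)²V(M_3) + (1)²V(M_4)
= (1)²·25 + (1)²·25 + (1)²·25 + (1)²·25 = 100
σ(T) = √100 ≈ 10.00

10.00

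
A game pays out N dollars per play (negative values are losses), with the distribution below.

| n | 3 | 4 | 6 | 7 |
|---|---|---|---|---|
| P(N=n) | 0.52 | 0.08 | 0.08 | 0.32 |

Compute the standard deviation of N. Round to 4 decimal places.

E[N] = (3)(0.52) + (4)(0.08) + (6)(0.08) + (7)(0.32) = 4.6
E[N²] = (3)²(0.52) + (4)²(0.08) + (6)²(0.08) + (7)²(0.32) = 24.52
Var(N) = E[N²] − (E[N])² = 24.52 − (4.6)² = 3.36
SD(N) = √3.36 ≈ 1.8330

1.8330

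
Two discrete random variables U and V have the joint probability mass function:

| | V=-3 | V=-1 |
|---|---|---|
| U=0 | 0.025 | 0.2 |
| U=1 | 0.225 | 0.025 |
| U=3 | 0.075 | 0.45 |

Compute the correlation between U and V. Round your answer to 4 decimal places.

0.2383

E[U] = 1.825,  E[V] = -1.65
E[UV] = -2.725
Cov(U,V) = E[UV] − E[U]E[V] = -2.725 − (1.825)(-1.65) = 0.28625
Var(U) = 1.644375,  Var(V) = 0.8775
ρ = 0.28625 / √(1.644375·0.8775) ≈ 0.2383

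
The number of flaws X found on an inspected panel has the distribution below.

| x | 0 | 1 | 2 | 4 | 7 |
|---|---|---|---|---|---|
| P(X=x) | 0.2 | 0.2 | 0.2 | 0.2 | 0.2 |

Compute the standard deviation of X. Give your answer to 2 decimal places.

2.48

E[X] = (0)(0.2) + (1)(0.2) + (2)(0.2) + (4)(0.2) + (7)(0.2) = 2.8
E[X²] = (0)²(0.2) + (1)²(0.2) + (2)²(0.2) + (4)²(0.2) + (7)²(0.2) = 14
Var(X) = E[X²] − (E[X])² = 14 − (2.8)² = 6.16
sd(X) = √6.16 ≈ 2.48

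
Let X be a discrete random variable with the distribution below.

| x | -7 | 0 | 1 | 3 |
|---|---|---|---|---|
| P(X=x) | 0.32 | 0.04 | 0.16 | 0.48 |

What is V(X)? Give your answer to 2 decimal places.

19.75

E[X] = (-7)(0.32) + (0)(0.04) + (1)(0.16) + (3)(0.48) = -0.64
E[X²] = (-7)²(0.32) + (0)²(0.04) + (1)²(0.16) + (3)²(0.48) = 20.16
V(X) = E[X²] − (E[X])² = 20.16 − (-0.64)² = 19.7504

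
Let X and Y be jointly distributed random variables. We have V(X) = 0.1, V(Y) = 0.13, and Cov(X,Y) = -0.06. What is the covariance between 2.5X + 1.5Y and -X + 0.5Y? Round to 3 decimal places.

Cov(2.5X + 1.5Y, -X + 0.5Y) = (2.5)(-1)V(X) + (1.5)(0.5)V(Y) + [(2.5)(0.5) + (1.5)(-1)]Cov(X,Y)
= -2.5·0.1 + 0.75·0.13 + -0.25·-0.06 = -0.1375

-0.138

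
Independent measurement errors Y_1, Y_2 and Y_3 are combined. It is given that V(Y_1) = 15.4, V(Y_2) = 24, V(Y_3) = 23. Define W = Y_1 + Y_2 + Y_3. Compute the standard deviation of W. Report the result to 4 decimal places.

By independence, V(W) = (1)²V(Y_1) + (1)²V(Y_2) + (1)²V(Y_3)
= (1)²·15.4 + (1)²·24 + (1)²·23 = 62.4
SD(W) = √62.4 ≈ 7.8994

7.8994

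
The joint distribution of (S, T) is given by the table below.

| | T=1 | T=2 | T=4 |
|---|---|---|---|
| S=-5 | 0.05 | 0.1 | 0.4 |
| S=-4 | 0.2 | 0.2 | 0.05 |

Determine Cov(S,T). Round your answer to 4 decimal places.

-0.3925

E[S] = -4.55,  E[T] = 2.65
E[ST] = -12.45
Cov(S,T) = E[ST] − E[S]E[T] = -12.45 − (-4.55)(2.65) = -0.3925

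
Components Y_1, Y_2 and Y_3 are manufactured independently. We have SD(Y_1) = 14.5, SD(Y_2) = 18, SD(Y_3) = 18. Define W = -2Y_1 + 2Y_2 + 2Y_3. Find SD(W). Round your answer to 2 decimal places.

58.59

Var(Y_1) = 210.25, Var(Y_2) = 324, Var(Y_3) = 324
By independence, Var(W) = (-2)²Var(Y_1) + (2)²Var(Y_2) + (2)²Var(Y_3)
= (-2)²·210.25 + (2)²·324 + (2)²·324 = 3433
SD(W) = √3433 ≈ 58.59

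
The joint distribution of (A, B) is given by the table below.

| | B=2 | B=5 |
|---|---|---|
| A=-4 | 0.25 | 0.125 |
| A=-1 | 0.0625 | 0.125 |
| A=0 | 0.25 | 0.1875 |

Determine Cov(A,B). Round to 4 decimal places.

E[A] = -1.6875,  E[B] = 3.3125
E[AB] = -5.25
Cov(A,B) = E[AB] − E[A]E[B] = -5.25 − (-1.6875)(3.3125) = 0.33984375

0.3398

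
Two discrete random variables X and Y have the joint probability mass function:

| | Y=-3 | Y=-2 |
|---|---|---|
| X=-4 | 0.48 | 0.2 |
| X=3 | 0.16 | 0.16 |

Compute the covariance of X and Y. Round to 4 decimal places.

E[X] = -1.76,  E[Y] = -2.64
E[XY] = 4.96
cov(X,Y) = E[XY] − E[X]E[Y] = 4.96 − (-1.76)(-2.64) = 0.3136

0.3136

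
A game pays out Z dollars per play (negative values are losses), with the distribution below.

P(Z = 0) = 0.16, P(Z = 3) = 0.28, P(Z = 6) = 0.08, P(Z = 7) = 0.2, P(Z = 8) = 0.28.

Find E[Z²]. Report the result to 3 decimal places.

E[Z²] = (0)²(0.16) + (3)²(0.28) + (6)²(0.08) + (7)²(0.2) + (8)²(0.28) = 33.12

33.120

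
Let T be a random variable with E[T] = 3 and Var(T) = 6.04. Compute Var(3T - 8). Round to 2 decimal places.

54.36

Var(3T - 8) = (3)²·Var(T) = 9·6.04 = 54.36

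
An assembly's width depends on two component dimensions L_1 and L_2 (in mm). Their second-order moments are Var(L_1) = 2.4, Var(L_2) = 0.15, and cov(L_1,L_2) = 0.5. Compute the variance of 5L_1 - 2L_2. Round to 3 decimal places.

Var(5L_1 - 2L_2) = (5)²·Var(L_1) + (-2)²·Var(L_2) + 2·(5)·(-2)·cov(L_1,L_2)
= 25·2.4 + 4·0.15 + -20·0.5 = 50.6

50.600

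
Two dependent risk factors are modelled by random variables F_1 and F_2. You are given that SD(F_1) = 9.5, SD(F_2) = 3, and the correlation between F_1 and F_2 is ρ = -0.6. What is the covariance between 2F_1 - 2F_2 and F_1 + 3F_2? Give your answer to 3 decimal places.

58.100

Var(F_1) = (9.5)² = 90.25;  Var(F_2) = (3)² = 9
Cov(F_1,F_2) = ρ·SD(F_1)·SD(F_2) = -0.6·9.5·3 = -17.1
Cov(2F_1 - 2F_2, F_1 + 3F_2) = (2)(1)Var(F_1) + (-2)(3)Var(F_2) + [(2)(3) + (-2)(1)]Cov(F_1,F_2)
= 2·90.25 + -6·9 + 4·-17.1 = 58.1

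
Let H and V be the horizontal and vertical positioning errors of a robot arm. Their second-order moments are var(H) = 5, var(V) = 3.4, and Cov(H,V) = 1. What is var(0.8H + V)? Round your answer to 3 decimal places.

8.200

var(0.8H + V) = (0.8)²·var(H) + (1)²·var(V) + 2·(0.8)·(1)·Cov(H,V)
= 0.64·5 + 1·3.4 + 1.6·1 = 8.2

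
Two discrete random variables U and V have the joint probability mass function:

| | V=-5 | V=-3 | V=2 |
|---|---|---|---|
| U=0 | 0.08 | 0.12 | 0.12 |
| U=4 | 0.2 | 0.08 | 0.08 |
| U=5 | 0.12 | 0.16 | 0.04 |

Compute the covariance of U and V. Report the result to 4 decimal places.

E[U] = 3.04,  E[V] = -2.6
E[UV] = -9.32
cov(U,V) = E[UV] − E[U]E[V] = -9.32 − (3.04)(-2.6) = -1.416

-1.4160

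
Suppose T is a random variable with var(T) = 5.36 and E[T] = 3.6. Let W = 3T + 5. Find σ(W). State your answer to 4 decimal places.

var(3T + 5) = (3)²·5.36 = 48.24
σ(W) = √48.24 ≈ 6.9455

6.9455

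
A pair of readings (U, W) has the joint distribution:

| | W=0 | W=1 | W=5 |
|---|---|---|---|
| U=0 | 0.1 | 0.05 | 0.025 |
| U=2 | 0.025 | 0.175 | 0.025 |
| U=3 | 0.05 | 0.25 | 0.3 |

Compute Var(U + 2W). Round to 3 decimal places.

21.710

E[U] = 2.25,  E[W] = 2.225,  E[UW] = 5.85
Var(U) = 6.3 − (2.25)² = 1.2375;  Var(W) = 9.225 − (2.225)² = 4.274375
Cov(U,W) = 5.85 − (2.25)(2.225) = 0.84375
Var(U + 2W) = (1)²·1.2375 + (2)²·4.274375 + 2·(1)·(2)·0.84375 = 21.71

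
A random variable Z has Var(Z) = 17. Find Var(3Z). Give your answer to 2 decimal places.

Var(3Z) = (3)²·Var(Z) = 9·17 = 153

153.00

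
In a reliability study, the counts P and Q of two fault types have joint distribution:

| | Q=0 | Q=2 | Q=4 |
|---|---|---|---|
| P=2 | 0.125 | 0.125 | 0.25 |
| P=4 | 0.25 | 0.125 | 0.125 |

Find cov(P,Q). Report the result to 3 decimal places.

-0.500

E[P] = 3,  E[Q] = 2
E[PQ] = 5.5
cov(P,Q) = E[PQ] − E[P]E[Q] = 5.5 − (3)(2) = -0.5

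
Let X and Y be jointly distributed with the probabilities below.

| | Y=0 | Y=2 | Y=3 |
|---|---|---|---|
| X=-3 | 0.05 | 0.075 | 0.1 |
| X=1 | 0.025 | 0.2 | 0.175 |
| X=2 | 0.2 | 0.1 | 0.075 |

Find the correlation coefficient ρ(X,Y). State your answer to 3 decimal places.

E[X] = 0.475,  E[Y] = 1.8
E[XY] = 0.425
cov(X,Y) = E[XY] − E[X]E[Y] = 0.425 − (0.475)(1.8) = -0.43
Var(X) = 3.699375,  Var(Y) = 1.41
ρ = -0.43 / √(3.699375·1.41) ≈ -0.188

-0.188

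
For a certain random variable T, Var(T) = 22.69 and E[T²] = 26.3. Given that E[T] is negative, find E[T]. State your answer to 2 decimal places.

-1.90

(E[T])² = E[T²] − Var(T) = 26.3 − 22.69 = 3.61
E[T] = −√3.61 = -1.9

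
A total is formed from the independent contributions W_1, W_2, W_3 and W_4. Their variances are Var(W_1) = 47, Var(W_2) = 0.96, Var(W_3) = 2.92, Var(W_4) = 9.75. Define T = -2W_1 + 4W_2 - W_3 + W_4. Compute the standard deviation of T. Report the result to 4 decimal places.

14.6980

By independence, Var(T) = (-2)²Var(W_1) + (4)²Var(W_2) + (-1)²Var(W_3) + (1)²Var(W_4)
= (-2)²·47 + (4)²·0.96 + (-1)²·2.92 + (1)²·9.75 = 216.03
σ(T) = √216.03 ≈ 14.6980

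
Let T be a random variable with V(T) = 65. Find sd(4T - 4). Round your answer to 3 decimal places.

32.249

V(4T - 4) = (4)²·65 = 1040
sd(4T - 4) = √1040 ≈ 32.249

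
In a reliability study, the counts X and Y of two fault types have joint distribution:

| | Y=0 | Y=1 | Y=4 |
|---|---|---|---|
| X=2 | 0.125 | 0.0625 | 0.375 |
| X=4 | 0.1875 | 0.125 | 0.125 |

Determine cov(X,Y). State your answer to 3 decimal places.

E[X] = 2.875,  E[Y] = 2.1875
E[XY] = 5.625
cov(X,Y) = E[XY] − E[X]E[Y] = 5.625 − (2.875)(2.1875) = -0.6640625

-0.664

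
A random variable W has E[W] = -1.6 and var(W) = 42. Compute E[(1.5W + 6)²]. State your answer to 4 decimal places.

E[1.5W + 6] = 1.5·-1.6 + 6 = 3.6
var(1.5W + 6) = (1.5)²·42 = 94.5
E[(1.5W + 6)²] = var((1.5W + 6)) + (E[(1.5W + 6)])² = 94.5 + (3.6)² = 107.46

107.4600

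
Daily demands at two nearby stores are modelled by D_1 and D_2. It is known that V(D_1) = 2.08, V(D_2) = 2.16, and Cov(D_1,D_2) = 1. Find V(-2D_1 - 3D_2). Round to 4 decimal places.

V(-2D_1 - 3D_2) = (-2)²·V(D_1) + (-3)²·V(D_2) + 2·(-2)·(-3)·Cov(D_1,D_2)
= 4·2.08 + 9·2.16 + 12·1 = 39.76

39.7600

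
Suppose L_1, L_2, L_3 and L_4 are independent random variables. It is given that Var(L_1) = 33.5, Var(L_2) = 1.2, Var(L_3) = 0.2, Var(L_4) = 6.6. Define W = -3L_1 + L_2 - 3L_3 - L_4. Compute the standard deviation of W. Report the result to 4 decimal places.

By independence, Var(W) = (-3)²Var(L_1) + (1)²Var(L_2) + (-3)²Var(L_3) + (-1)²Var(L_4)
= (-3)²·33.5 + (1)²·1.2 + (-3)²·0.2 + (-1)²·6.6 = 311.1
sd(W) = √311.1 ≈ 17.6380

17.6380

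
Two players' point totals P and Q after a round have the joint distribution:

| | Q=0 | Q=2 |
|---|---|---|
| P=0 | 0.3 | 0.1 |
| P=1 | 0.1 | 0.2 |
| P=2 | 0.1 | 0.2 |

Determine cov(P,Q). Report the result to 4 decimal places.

E[P] = 0.9,  E[Q] = 1
E[PQ] = 1.2
cov(P,Q) = E[PQ] − E[P]E[Q] = 1.2 − (0.9)(1) = 0.3

0.3000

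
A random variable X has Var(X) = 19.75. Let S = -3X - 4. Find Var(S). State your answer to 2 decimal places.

Var(-3X - 4) = (-3)²·Var(X) = 9·19.75 = 177.75

177.75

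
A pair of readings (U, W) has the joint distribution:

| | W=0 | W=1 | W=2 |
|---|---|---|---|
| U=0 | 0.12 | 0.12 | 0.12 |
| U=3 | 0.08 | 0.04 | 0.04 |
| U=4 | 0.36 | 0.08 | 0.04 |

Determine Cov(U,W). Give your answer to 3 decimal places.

-0.536

E[U] = 2.4,  E[W] = 0.64
E[UW] = 1
Cov(U,W) = E[UW] − E[U]E[W] = 1 − (2.4)(0.64) = -0.536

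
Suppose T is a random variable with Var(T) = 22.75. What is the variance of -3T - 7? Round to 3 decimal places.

204.750

Var(-3T - 7) = (-3)²·Var(T) = 9·22.75 = 204.75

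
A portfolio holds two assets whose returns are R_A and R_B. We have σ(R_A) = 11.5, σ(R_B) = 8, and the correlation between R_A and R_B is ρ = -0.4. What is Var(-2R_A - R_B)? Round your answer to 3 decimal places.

Var(R_A) = (11.5)² = 132.25;  Var(R_B) = (8)² = 64
Cov(R_A,R_B) = ρ·σ(R_A)·σ(R_B) = -0.4·11.5·8 = -36.8
Var(-2R_A - R_B) = (-2)²·Var(R_A) + (-1)²·Var(R_B) + 2·(-2)·(-1)·Cov(R_A,R_B)
= 4·132.25 + 1·64 + 4·-36.8 = 445.8

445.800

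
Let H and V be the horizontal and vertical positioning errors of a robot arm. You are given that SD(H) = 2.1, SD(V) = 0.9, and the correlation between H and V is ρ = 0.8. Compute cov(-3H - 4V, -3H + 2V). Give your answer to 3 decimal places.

Var(H) = (2.1)² = 4.41;  Var(V) = (0.9)² = 0.81
cov(H,V) = ρ·SD(H)·SD(V) = 0.8·2.1·0.9 = 1.512
cov(-3H - 4V, -3H + 2V) = (-3)(-3)Var(H) + (-4)(2)Var(V) + [(-3)(2) + (-4)(-3)]cov(H,V)
= 9·4.41 + -8·0.81 + 6·1.512 = 42.282

42.282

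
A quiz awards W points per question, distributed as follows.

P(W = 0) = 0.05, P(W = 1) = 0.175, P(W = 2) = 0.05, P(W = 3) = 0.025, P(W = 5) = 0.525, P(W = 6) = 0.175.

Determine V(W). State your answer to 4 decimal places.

E[W] = (0)(0.05) + (1)(0.175) + (2)(0.05) + (3)(0.025) + (5)(0.525) + (6)(0.175) = 4.025
E[W²] = (0)²(0.05) + (1)²(0.175) + (2)²(0.05) + (3)²(0.025) + (5)²(0.525) + (6)²(0.175) = 20.025
V(W) = E[W²] − (E[W])² = 20.025 − (4.025)² = 3.824375

3.8244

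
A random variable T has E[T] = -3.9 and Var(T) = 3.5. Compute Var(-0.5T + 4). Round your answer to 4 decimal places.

0.8750

Var(-0.5T + 4) = (-0.5)²·Var(T) = 0.25·3.5 = 0.875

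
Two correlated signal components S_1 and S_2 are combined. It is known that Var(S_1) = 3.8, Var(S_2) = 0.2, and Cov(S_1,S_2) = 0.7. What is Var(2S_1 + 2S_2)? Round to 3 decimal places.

21.600

Var(2S_1 + 2S_2) = (2)²·Var(S_1) + (2)²·Var(S_2) + 2·(2)·(2)·Cov(S_1,S_2)
= 4·3.8 + 4·0.2 + 8·0.7 = 21.6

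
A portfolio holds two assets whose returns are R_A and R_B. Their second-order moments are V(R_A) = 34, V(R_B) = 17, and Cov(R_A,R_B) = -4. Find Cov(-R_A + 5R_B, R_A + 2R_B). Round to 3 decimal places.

124.000

Cov(-R_A + 5R_B, R_A + 2R_B) = (-1)(1)V(R_A) + (5)(2)V(R_B) + [(-1)(2) + (5)(1)]Cov(R_A,R_B)
= -1·34 + 10·17 + 3·-4 = 124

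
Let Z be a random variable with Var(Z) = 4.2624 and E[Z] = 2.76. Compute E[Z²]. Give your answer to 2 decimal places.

E[Z²] = Var(Z) + (E[Z])² = 4.2624 + (2.76)² = 11.88

11.88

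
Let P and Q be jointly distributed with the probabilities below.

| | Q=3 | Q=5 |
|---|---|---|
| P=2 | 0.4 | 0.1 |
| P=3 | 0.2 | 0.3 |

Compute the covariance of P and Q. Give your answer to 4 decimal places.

E[P] = 2.5,  E[Q] = 3.8
E[PQ] = 9.7
cov(P,Q) = E[PQ] − E[P]E[Q] = 9.7 − (2.5)(3.8) = 0.2

0.2000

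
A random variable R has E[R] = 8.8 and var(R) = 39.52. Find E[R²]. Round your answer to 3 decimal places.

E[R²] = var(R) + (E[R])² = 39.52 + (8.8)² = 116.96

116.960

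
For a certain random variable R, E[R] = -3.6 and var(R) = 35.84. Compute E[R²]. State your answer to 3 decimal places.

48.800

E[R²] = var(R) + (E[R])² = 35.84 + (-3.6)² = 48.8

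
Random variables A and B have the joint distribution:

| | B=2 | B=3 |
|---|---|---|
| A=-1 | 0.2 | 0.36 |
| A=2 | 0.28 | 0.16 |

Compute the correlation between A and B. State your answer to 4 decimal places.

-0.2774

E[A] = 0.32,  E[B] = 2.52
E[AB] = 0.6
cov(A,B) = E[AB] − E[A]E[B] = 0.6 − (0.32)(2.52) = -0.2064
Var(A) = 2.2176,  Var(B) = 0.2496
ρ = -0.2064 / √(2.2176·0.2496) ≈ -0.2774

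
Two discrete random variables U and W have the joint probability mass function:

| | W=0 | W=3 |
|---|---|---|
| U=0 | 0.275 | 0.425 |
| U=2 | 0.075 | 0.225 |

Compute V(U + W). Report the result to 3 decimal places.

E[U] = 0.6,  E[W] = 1.95,  E[UW] = 1.35
V(U) = 1.2 − (0.6)² = 0.84;  V(W) = 5.85 − (1.95)² = 2.0475
Cov(U,W) = 1.35 − (0.6)(1.95) = 0.18
V(U + W) = (1)²·0.84 + (1)²·2.0475 + 2·(1)·(1)·0.18 = 3.2475

3.248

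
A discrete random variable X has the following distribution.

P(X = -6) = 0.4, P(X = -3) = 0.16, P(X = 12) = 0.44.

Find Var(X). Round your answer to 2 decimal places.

E[X] = (-6)(0.4) + (-3)(0.16) + (12)(0.44) = 2.4
E[X²] = (-6)²(0.4) + (-3)²(0.16) + (12)²(0.44) = 79.2
Var(X) = E[X²] − (E[X])² = 79.2 − (2.4)² = 73.44

73.44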